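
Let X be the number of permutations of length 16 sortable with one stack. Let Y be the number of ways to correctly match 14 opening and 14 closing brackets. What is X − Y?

32683230

Stack-sortable permutations are exactly the 231-avoiding ones, counted by C_n; here n = 16. So X = C_16 = 35357670.
Balanced strings of n pairs of brackets are counted by C_n; here n = 14. So Y = C_14 = 2674440.
X − Y = 35357670 − 2674440 = 32683230.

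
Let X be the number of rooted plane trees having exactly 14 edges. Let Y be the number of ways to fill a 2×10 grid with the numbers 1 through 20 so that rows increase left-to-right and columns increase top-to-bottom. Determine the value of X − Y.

Rooted ordered trees with n edges are counted by C_n; here n = 14. So X = C_14 = 2674440.
By the hook-length formula (or a Dyck-path bijection), SYT of shape 2×10 number C_10. So Y = C_10 = 16796.
X − Y = 2674440 − 16796 = 2657644.

2657644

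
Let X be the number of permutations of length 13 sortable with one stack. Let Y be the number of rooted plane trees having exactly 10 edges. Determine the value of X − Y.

726104

Stack-sortable permutations are exactly the 231-avoiding ones, counted by C_n; here n = 13. So X = C_13 = 742900.
A rooted plane tree with 10 edges has 11 nodes, and the count is C_10. So Y = C_10 = 16796.
X − Y = 742900 − 16796 = 726104.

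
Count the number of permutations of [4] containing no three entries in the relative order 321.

14

Permutations of [n] avoiding any single length-3 pattern are counted by C_n; here n = 4.
C_4 = C_3 · 2(2·3+1)/(3+2) = 5 · 14/5 = 14.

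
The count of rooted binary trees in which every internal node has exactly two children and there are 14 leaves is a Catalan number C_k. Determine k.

13

A full binary tree with L leaves has L−1 internal nodes and is counted by C_{L−1}; L = 14 gives C_13.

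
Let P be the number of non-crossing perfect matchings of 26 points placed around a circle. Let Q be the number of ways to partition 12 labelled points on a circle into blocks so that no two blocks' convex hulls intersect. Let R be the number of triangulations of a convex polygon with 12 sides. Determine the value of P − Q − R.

518092

Non-crossing perfect matchings of 2n points on a circle are counted by C_n; with 26 points, n = 13. So P = C_13 = 742900.
Non-crossing partitions of an n-element set are counted by C_n; here n = 12. So Q = C_12 = 208012.
Triangulations of a convex m-gon are counted by C_{m−2}; with m = 12 this is C_10. So R = C_10 = 16796.
P − Q − R = 742900 − 208012 − 16796 = 518092.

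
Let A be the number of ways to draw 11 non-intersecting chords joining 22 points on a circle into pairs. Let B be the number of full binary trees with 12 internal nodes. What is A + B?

Pairing 22 circle points by 11 non-crossing chords gives C_11 matchings. So A = C_11 = 58786.
Full binary trees with n internal nodes are counted by C_n; here n = 12. So B = C_12 = 208012.
A + B = 58786 + 208012 = 266798.

266798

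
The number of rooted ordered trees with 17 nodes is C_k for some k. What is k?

16

Rooted ordered (plane) trees on m nodes have m−1 edges and are counted by C_{m−1}; m = 17 gives C_16.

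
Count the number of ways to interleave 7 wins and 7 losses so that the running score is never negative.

429

Reading a vote for the leader as '(' and for the other as ')' turns such a sequence into a balanced string of 7 pairs, so the count is C_7.
C_7 = C(14,7)/8 = 3432/8 = 429.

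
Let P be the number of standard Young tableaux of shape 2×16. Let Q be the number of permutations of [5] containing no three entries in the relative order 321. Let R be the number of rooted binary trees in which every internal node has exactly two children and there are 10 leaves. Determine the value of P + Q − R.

Standard Young tableaux of shape 2×n are counted by C_n; here n = 16. So P = C_16 = 35357670.
For any fixed pattern of length 3, the pattern-avoiding permutations of [5] number C_5. So Q = C_5 = 42.
Full binary trees with 10 leaves have 10−1 = 9 internal nodes, so there are C_9 of them. So R = C_9 = 4862.
P + Q − R = 35357670 + 42 − 4862 = 35352850.

35352850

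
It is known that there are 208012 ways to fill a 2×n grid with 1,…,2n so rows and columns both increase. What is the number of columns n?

Standard Young tableaux of shape 2×n are counted by C_n; 208012 = C_12.

12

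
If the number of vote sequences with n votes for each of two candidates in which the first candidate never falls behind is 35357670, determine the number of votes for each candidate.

Such ballot sequences with n votes each are counted by C_n. The Catalan number equal to 35357670 is C_16.

16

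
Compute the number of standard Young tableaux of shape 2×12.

Standard Young tableaux of shape 2×n are counted by C_n; here n = 12.
C_12 = C_11 · 2(2·11+1)/(11+2) = 58786 · 46/13 = 208012.

208012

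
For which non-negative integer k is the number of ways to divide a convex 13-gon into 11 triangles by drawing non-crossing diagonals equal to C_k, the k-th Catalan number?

The number of triangulations of a 13-gon is the Catalan number C_11 (index = sides − 2).

11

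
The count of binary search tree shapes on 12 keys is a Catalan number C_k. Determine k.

There are C_n binary search tree shapes on n keys; with n = 12 that is C_12.

12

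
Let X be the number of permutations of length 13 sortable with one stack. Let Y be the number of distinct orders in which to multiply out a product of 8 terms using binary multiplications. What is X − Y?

742471

Stack-sortable permutations are exactly the 231-avoiding ones, counted by C_n; here n = 13. So X = C_13 = 742900.
Bracketing 8 factors into binary products is counted by C_{8−1} = C_7. So Y = C_7 = 429.
X − Y = 742900 − 429 = 742471.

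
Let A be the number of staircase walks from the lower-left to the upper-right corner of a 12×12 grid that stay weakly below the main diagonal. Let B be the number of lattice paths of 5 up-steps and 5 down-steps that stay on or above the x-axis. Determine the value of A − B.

Monotone paths in an n×n grid that stay weakly below the diagonal are counted by C_n; here n = 12. So A = C_12 = 208012.
A Dyck path with 5 up-steps and 5 down-steps has semilength 5, so there are C_5 of them. So B = C_5 = 42.
A − B = 208012 − 42 = 207970.

207970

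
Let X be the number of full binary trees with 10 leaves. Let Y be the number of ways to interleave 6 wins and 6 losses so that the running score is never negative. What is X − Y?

Full binary trees with 10 leaves have 10−1 = 9 internal nodes, so there are C_9 of them. So X = C_9 = 4862.
Ballot sequences with n votes each where one side never trails are Dyck words, counted by C_n; here n = 6. So Y = C_6 = 132.
X − Y = 4862 − 132 = 4730.

4730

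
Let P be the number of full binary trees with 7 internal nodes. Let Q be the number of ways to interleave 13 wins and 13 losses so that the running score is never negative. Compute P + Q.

The number of full binary trees on 7 internal nodes is the Catalan number C_7. So P = C_7 = 429.
Ballot sequences with n votes each where one side never trails are Dyck words, counted by C_n; here n = 13. So Q = C_13 = 742900.
P + Q = 429 + 742900 = 743329.

743329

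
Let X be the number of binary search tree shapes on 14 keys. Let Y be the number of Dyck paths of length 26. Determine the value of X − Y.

1931540

Rooted binary trees with 14 nodes (each child slot possibly empty) number C_14. So X = C_14 = 2674440.
A Dyck path with 13 up-steps and 13 down-steps has semilength 13, so there are C_13 of them. So Y = C_13 = 742900.
X − Y = 2674440 − 742900 = 1931540.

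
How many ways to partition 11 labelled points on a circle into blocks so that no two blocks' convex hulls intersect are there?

58786

The non-crossing partitions of [11] form a lattice of size C_11.
C_11 = C(22,11)/12 = 705432/12 = 58786.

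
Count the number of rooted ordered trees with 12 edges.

208012

A rooted plane tree with 12 edges has 13 nodes, and the count is C_12.
C_12 = C_11 · 2(2·11+1)/(11+2) = 58786 · 46/13 = 208012.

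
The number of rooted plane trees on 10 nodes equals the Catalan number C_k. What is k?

9

A rooted plane tree on 10 nodes has 9 edges, and such trees are counted by C_9.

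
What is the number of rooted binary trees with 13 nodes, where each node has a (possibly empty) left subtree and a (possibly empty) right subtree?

742900

Binary trees (left/right distinguished) on n nodes are counted by C_n; here n = 13.
C_13 = C_12 · 2(2·12+1)/(12+2) = 208012 · 50/14 = 742900.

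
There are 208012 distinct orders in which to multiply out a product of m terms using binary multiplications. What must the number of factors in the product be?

Parenthesizations of m factors are counted by C_{m−1}, and C_12 = 208012.
So the index is 12, and the number of factors is 12 + 1 = 13.

13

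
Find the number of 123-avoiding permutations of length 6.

132

For any fixed pattern of length 3, the pattern-avoiding permutations of [6] number C_6.
C_6 = C(12,6)/7 = 924/7 = 132.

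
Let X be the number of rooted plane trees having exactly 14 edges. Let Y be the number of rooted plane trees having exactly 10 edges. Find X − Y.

A rooted plane tree with 14 edges has 15 nodes, and the count is C_14. So X = C_14 = 2674440.
Rooted ordered trees with n edges are counted by C_n; here n = 10. So Y = C_10 = 16796.
X − Y = 2674440 − 16796 = 2657644.

2657644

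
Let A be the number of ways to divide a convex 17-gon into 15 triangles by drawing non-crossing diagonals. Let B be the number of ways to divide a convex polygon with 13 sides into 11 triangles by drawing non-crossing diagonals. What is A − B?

9636059

A convex 17-gon is triangulated into 15 triangles, and the number of such triangulations is the Catalan number C_{17−2} = C_15. So A = C_15 = 9694845.
Triangulations of a convex m-gon are counted by C_{m−2}; with m = 13 this is C_11. So B = C_11 = 58786.
A − B = 9694845 − 58786 = 9636059.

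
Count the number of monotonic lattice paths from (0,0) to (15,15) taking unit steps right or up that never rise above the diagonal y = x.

9694845

Sub-diagonal monotone paths from (0,0) to (15,15) biject with Dyck paths of semilength 15, giving C_15.
C_15 = C(30,15)/16 = 155117520/16 = 9694845.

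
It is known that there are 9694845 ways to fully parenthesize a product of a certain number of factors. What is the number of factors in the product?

16

Parenthesizations of m factors are counted by C_{m−1}, and C_15 = 9694845.
So the index is 15, and the number of factors is 15 + 1 = 16.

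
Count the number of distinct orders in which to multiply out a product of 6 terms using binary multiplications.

Bracketing 6 factors into binary products is counted by C_{6−1} = C_5.
C_5 = C_4 · 2(2·4+1)/(4+2) = 14 · 18/6 = 42.

42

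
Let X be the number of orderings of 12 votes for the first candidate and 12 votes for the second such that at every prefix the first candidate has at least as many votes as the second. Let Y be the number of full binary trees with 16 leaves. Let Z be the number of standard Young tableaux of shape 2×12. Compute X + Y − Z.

Ballot sequences with n votes each where one side never trails are Dyck words, counted by C_n; here n = 12. So X = C_12 = 208012.
A full binary tree with L leaves has L−1 internal nodes and is counted by C_{L−1}; L = 16 gives C_15. So Y = C_15 = 9694845.
By the hook-length formula (or a Dyck-path bijection), SYT of shape 2×12 number C_12. So Z = C_12 = 208012.
X + Y − Z = 208012 + 9694845 − 208012 = 9694845.

9694845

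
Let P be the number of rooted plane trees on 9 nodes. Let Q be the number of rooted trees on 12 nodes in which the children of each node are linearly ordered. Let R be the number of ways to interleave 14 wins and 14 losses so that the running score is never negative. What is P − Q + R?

Rooted ordered (plane) trees on m nodes have m−1 edges and are counted by C_{m−1}; m = 9 gives C_8. So P = C_8 = 1430.
Rooted ordered (plane) trees on m nodes have m−1 edges and are counted by C_{m−1}; m = 12 gives C_11. So Q = C_11 = 58786.
Ballot sequences with n votes each where one side never trails are Dyck words, counted by C_n; here n = 14. So R = C_14 = 2674440.
P − Q + R = 1430 − 58786 + 2674440 = 2617084.

2617084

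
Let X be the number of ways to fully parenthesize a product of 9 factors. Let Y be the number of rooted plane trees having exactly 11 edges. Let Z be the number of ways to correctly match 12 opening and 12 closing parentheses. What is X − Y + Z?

150656

Parenthesizations of m factors correspond to full binary trees with m leaves, counted by C_{m−1}; m = 9 gives C_8. So X = C_8 = 1430.
Rooted ordered trees with n edges are counted by C_n; here n = 11. So Y = C_11 = 58786.
Balanced strings of n pairs of brackets are counted by C_n; here n = 12. So Z = C_12 = 208012.
X − Y + Z = 1430 − 58786 + 208012 = 150656.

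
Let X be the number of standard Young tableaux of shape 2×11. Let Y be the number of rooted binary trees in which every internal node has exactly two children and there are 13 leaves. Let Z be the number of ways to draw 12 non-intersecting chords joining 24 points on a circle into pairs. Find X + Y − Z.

58786

Standard Young tableaux of shape 2×n are counted by C_n; here n = 11. So X = C_11 = 58786.
Full binary trees with 13 leaves have 13−1 = 12 internal nodes, so there are C_12 of them. So Y = C_12 = 208012.
Non-crossing perfect matchings of 2n points on a circle are counted by C_n; with 24 points, n = 12. So Z = C_12 = 208012.
X + Y − Z = 58786 + 208012 − 208012 = 58786.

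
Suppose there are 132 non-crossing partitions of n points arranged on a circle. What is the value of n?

6

Non-crossing partitions of [n] are counted by C_n, and C_6 = 132.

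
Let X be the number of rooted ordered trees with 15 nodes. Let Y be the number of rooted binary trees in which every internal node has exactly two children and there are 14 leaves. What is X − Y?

1931540

Rooted ordered (plane) trees on m nodes have m−1 edges and are counted by C_{m−1}; m = 15 gives C_14. So X = C_14 = 2674440.
Full binary trees with 14 leaves have 14−1 = 13 internal nodes, so there are C_13 of them. So Y = C_13 = 742900.
X − Y = 2674440 − 742900 = 1931540.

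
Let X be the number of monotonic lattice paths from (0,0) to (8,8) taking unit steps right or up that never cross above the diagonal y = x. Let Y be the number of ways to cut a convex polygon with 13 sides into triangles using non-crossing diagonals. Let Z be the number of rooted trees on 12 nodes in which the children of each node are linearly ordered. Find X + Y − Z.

1430

Monotone paths in an n×n grid that stay weakly below the diagonal are counted by C_n; here n = 8. So X = C_8 = 1430.
The number of triangulations of a 13-gon is the Catalan number C_11 (index = sides − 2). So Y = C_11 = 58786.
A rooted plane tree on 12 nodes has 11 edges, and such trees are counted by C_11. So Z = C_11 = 58786.
X + Y − Z = 1430 + 58786 − 58786 = 1430.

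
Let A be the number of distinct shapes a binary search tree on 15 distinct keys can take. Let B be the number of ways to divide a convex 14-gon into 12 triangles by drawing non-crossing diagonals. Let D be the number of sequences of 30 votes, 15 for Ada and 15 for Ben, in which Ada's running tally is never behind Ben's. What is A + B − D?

Rooted binary trees with 15 nodes (each child slot possibly empty) number C_15. So A = C_15 = 9694845.
A convex 14-gon is triangulated into 12 triangles, and the number of such triangulations is the Catalan number C_{14−2} = C_12. So B = C_12 = 208012.
Ballot sequences with n votes each where one side never trails are Dyck words, counted by C_n; here n = 15. So D = C_15 = 9694845.
A + B − D = 9694845 + 208012 − 9694845 = 208012.

208012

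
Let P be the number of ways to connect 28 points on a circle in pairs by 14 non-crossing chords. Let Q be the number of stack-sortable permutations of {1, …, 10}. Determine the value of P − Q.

Pairing 28 circle points by 14 non-crossing chords gives C_14 matchings. So P = C_14 = 2674440.
Stack-sortable permutations are exactly the 231-avoiding ones, counted by C_n; here n = 10. So Q = C_10 = 16796.
P − Q = 2674440 − 16796 = 2657644.

2657644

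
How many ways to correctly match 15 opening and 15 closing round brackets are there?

9694845

Balanced strings of n pairs of brackets are counted by C_n; here n = 15.
C_15 = C(30,15)/16 = 155117520/16 = 9694845.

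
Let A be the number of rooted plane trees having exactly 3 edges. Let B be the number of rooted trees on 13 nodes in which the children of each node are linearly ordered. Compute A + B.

208017

A rooted plane tree with 3 edges has 4 nodes, and the count is C_3. So A = C_3 = 5.
A rooted plane tree on 13 nodes has 12 edges, and such trees are counted by C_12. So B = C_12 = 208012.
A + B = 5 + 208012 = 208017.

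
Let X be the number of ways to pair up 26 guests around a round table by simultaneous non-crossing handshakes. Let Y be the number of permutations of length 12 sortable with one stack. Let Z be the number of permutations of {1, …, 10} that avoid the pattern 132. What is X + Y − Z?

Non-crossing handshake pairings of 2n people are counted by C_n; 26 people gives n = 13. So X = C_13 = 742900.
Stack-sortable permutations are exactly the 231-avoiding ones, counted by C_n; here n = 12. So Y = C_12 = 208012.
Permutations of [n] avoiding any single length-3 pattern are counted by C_n; here n = 10. So Z = C_10 = 16796.
X + Y − Z = 742900 + 208012 − 16796 = 934116.

934116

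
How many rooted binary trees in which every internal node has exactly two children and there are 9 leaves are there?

Full binary trees with 9 leaves have 9−1 = 8 internal nodes, so there are C_8 of them.
C_8 = C(16,8)/9 = 12870/9 = 1430.

1430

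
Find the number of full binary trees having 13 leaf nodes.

208012

Full binary trees with 13 leaves have 13−1 = 12 internal nodes, so there are C_12 of them.
C_12 = C_11 · 2(2·11+1)/(11+2) = 58786 · 46/13 = 208012.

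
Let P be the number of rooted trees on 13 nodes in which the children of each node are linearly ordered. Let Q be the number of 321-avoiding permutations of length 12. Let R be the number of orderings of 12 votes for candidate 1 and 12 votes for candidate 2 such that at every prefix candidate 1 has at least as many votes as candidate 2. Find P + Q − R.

Rooted ordered (plane) trees on m nodes have m−1 edges and are counted by C_{m−1}; m = 13 gives C_12. So P = C_12 = 208012.
Permutations of [n] avoiding any single length-3 pattern are counted by C_n; here n = 12. So Q = C_12 = 208012.
Reading a vote for the leader as '(' and for the other as ')' turns such a sequence into a balanced string of 12 pairs, so the count is C_12. So R = C_12 = 208012.
P + Q − R = 208012 + 208012 − 208012 = 208012.

208012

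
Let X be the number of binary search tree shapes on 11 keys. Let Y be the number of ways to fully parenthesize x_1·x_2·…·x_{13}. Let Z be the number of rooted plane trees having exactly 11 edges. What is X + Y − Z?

208012

Rooted binary trees with 11 nodes (each child slot possibly empty) number C_11. So X = C_11 = 58786.
Bracketing 13 factors into binary products is counted by C_{13−1} = C_12. So Y = C_12 = 208012.
A rooted plane tree with 11 edges has 12 nodes, and the count is C_11. So Z = C_11 = 58786.
X + Y − Z = 58786 + 208012 − 58786 = 208012.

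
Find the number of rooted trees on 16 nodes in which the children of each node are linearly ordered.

A rooted plane tree on 16 nodes has 15 edges, and such trees are counted by C_15.
C_15 = C(30,15)/16 = 155117520/16 = 9694845.

9694845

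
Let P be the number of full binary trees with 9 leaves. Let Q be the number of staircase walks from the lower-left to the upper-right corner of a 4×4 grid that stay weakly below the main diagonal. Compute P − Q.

1416

A full binary tree with L leaves has L−1 internal nodes and is counted by C_{L−1}; L = 9 gives C_8. So P = C_8 = 1430.
Sub-diagonal monotone paths from (0,0) to (4,4) biject with Dyck paths of semilength 4, giving C_4. So Q = C_4 = 14.
P − Q = 1430 − 14 = 1416.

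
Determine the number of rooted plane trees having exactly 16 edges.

A rooted plane tree with 16 edges has 17 nodes, and the count is C_16.
C_16 = C(32,16)/17 = 601080390/17 = 35357670.

35357670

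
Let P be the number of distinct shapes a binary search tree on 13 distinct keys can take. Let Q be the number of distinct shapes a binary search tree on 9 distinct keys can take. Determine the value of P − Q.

Binary trees (left/right distinguished) on n nodes are counted by C_n; here n = 13. So P = C_13 = 742900.
Binary trees (left/right distinguished) on n nodes are counted by C_n; here n = 9. So Q = C_9 = 4862.
P − Q = 742900 − 4862 = 738038.

738038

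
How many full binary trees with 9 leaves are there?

1430

A full binary tree with L leaves has L−1 internal nodes and is counted by C_{L−1}; L = 9 gives C_8.
C_8 = C(16,8)/9 = 12870/9 = 1430.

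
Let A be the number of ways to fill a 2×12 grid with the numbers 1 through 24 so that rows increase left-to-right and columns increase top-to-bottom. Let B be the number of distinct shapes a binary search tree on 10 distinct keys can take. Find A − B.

Standard Young tableaux of shape 2×n are counted by C_n; here n = 12. So A = C_12 = 208012.
There are C_n binary search tree shapes on n keys; with n = 10 that is C_10. So B = C_10 = 16796.
A − B = 208012 − 16796 = 191216.

191216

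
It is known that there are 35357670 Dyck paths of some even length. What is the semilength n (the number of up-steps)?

16

Dyck paths of semilength n are counted by C_n. Since C_16 = 35357670, the index is 16.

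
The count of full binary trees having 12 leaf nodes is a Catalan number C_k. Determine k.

Full binary trees with 12 leaves have 12−1 = 11 internal nodes, so there are C_11 of them.

11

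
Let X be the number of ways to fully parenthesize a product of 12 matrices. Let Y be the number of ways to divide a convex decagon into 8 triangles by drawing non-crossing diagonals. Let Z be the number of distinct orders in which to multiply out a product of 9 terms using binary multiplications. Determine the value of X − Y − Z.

Parenthesizations of m factors correspond to full binary trees with m leaves, counted by C_{m−1}; m = 12 gives C_11. So X = C_11 = 58786.
The number of triangulations of a 10-gon is the Catalan number C_8 (index = sides − 2). So Y = C_8 = 1430.
Parenthesizations of m factors correspond to full binary trees with m leaves, counted by C_{m−1}; m = 9 gives C_8. So Z = C_8 = 1430.
X − Y − Z = 58786 − 1430 − 1430 = 55926.

55926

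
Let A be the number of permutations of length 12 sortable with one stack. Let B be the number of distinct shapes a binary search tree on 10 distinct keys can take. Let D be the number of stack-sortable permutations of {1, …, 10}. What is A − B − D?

174420

Stack-sortable permutations are exactly the 231-avoiding ones, counted by C_n; here n = 12. So A = C_12 = 208012.
Rooted binary trees with 10 nodes (each child slot possibly empty) number C_10. So B = C_10 = 16796.
Stack-sortable permutations are exactly the 231-avoiding ones, counted by C_n; here n = 10. So D = C_10 = 16796.
A − B − D = 208012 − 16796 − 16796 = 174420.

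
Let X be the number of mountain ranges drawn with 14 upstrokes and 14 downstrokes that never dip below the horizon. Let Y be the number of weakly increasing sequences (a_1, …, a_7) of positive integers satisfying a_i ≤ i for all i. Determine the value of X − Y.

Paths of 14 up- and 14 down-steps that never dip below the axis are Dyck paths; their count is C_14. So X = C_14 = 2674440.
Weakly increasing sequences with a_i ≤ i biject with Dyck paths of semilength 7, so there are C_7. So Y = C_7 = 429.
X − Y = 2674440 − 429 = 2674011.

2674011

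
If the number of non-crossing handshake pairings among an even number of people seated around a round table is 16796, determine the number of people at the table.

20

Non-crossing handshake pairings of 2n people are counted by C_n; 16796 = C_10.
So n = 10, and there are 2n = 20 people.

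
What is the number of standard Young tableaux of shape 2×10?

16796

Standard Young tableaux of shape 2×n are counted by C_n; here n = 10.
C_10 = C_9 · 2(2·9+1)/(9+2) = 4862 · 38/11 = 16796.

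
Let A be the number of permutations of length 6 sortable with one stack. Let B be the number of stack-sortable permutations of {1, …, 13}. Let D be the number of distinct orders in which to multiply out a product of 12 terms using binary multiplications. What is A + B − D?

By Knuth's characterisation, the stack-sortable permutations of length 6 are the 231-avoiders, numbering C_6. So A = C_6 = 132.
By Knuth's characterisation, the stack-sortable permutations of length 13 are the 231-avoiders, numbering C_13. So B = C_13 = 742900.
Bracketing 12 factors into binary products is counted by C_{12−1} = C_11. So D = C_11 = 58786.
A + B − D = 132 + 742900 − 58786 = 684246.

684246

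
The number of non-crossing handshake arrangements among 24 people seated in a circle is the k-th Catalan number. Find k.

12

With 24 = 2·12 people, non-crossing handshake pairings are non-crossing perfect matchings on a circle, counted by C_12.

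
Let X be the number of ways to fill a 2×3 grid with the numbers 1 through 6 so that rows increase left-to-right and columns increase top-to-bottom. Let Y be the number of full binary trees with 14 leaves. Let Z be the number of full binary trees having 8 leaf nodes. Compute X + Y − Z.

By the hook-length formula (or a Dyck-path bijection), SYT of shape 2×3 number C_3. So X = C_3 = 5.
A full binary tree with L leaves has L−1 internal nodes and is counted by C_{L−1}; L = 14 gives C_13. So Y = C_13 = 742900.
Full binary trees with 8 leaves have 8−1 = 7 internal nodes, so there are C_7 of them. So Z = C_7 = 429.
X + Y − Z = 5 + 742900 − 429 = 742476.

742476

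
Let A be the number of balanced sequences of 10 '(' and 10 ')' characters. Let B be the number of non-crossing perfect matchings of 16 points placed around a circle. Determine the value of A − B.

15366

Balanced strings of n pairs of brackets are counted by C_n; here n = 10. So A = C_10 = 16796.
Pairing 16 circle points by 8 non-crossing chords gives C_8 matchings. So B = C_8 = 1430.
A − B = 16796 − 1430 = 15366.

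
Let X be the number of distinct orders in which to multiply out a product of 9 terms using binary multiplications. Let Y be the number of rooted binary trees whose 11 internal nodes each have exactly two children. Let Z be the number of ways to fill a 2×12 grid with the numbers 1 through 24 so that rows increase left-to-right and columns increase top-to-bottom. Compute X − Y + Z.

Parenthesizations of m factors correspond to full binary trees with m leaves, counted by C_{m−1}; m = 9 gives C_8. So X = C_8 = 1430.
The number of full binary trees on 11 internal nodes is the Catalan number C_11. So Y = C_11 = 58786.
By the hook-length formula (or a Dyck-path bijection), SYT of shape 2×12 number C_12. So Z = C_12 = 208012.
X − Y + Z = 1430 − 58786 + 208012 = 150656.

150656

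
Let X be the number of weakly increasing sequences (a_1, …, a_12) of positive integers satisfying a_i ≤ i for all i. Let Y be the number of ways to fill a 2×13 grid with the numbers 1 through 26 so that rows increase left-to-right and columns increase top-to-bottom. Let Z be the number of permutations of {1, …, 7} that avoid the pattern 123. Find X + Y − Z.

950483

Weakly increasing sequences with a_i ≤ i biject with Dyck paths of semilength 12, so there are C_12. So X = C_12 = 208012.
By the hook-length formula (or a Dyck-path bijection), SYT of shape 2×13 number C_13. So Y = C_13 = 742900.
Permutations of [n] avoiding any single length-3 pattern are counted by C_n; here n = 7. So Z = C_7 = 429.
X + Y − Z = 208012 + 742900 − 429 = 950483.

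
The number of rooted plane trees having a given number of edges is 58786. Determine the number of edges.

Rooted ordered trees with n edges are counted by C_n, and C_11 = 58786.

11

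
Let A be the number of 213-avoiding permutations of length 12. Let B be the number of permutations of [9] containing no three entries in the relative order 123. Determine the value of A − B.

203150

Permutations of [n] avoiding any single length-3 pattern are counted by C_n; here n = 12. So A = C_12 = 208012.
Permutations of [n] avoiding any single length-3 pattern are counted by C_n; here n = 9. So B = C_9 = 4862.
A − B = 208012 − 4862 = 203150.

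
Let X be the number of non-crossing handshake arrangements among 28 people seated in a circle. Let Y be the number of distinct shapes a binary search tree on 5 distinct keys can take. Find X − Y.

With 28 = 2·14 people, non-crossing handshake pairings are non-crossing perfect matchings on a circle, counted by C_14. So X = C_14 = 2674440.
Binary trees (left/right distinguished) on n nodes are counted by C_n; here n = 5. So Y = C_5 = 42.
X − Y = 2674440 − 42 = 2674398.

2674398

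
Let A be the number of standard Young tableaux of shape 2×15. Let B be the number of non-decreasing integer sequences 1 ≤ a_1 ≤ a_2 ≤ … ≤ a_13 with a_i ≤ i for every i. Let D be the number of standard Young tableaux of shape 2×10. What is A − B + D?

8968741

By the hook-length formula (or a Dyck-path bijection), SYT of shape 2×15 number C_15. So A = C_15 = 9694845.
Weakly increasing sequences with a_i ≤ i biject with Dyck paths of semilength 13, so there are C_13. So B = C_13 = 742900.
Standard Young tableaux of shape 2×n are counted by C_n; here n = 10. So D = C_10 = 16796.
A − B + D = 9694845 − 742900 + 16796 = 8968741.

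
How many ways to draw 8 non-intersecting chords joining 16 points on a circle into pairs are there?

Pairing 16 circle points by 8 non-crossing chords gives C_8 matchings.
C_8 = C_7 · 2(2·7+1)/(7+2) = 429 · 30/9 = 1430.

1430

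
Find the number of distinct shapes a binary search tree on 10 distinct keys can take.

16796

Rooted binary trees with 10 nodes (each child slot possibly empty) number C_10.
C_10 = 16796.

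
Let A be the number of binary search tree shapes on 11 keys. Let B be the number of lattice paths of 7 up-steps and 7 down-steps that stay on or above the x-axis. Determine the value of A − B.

Rooted binary trees with 11 nodes (each child slot possibly empty) number C_11. So A = C_11 = 58786.
A Dyck path with 7 up-steps and 7 down-steps has semilength 7, so there are C_7 of them. So B = C_7 = 429.
A − B = 58786 − 429 = 58357.

58357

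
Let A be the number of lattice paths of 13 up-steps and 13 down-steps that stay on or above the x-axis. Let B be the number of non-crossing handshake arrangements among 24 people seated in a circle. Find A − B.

534888

Paths of 13 up- and 13 down-steps that never dip below the axis are Dyck paths; their count is C_13. So A = C_13 = 742900.
Non-crossing handshake pairings of 2n people are counted by C_n; 24 people gives n = 12. So B = C_12 = 208012.
A − B = 742900 − 208012 = 534888.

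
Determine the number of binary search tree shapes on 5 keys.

42

There are C_n binary search tree shapes on n keys; with n = 5 that is C_5.
C_5 = C(10,5)/6 = 252/6 = 42.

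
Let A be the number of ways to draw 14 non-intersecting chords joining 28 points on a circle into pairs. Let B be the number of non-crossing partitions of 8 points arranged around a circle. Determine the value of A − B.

Non-crossing perfect matchings of 2n points on a circle are counted by C_n; with 28 points, n = 14. So A = C_14 = 2674440.
Non-crossing partitions of an n-element set are counted by C_n; here n = 8. So B = C_8 = 1430.
A − B = 2674440 − 1430 = 2673010.

2673010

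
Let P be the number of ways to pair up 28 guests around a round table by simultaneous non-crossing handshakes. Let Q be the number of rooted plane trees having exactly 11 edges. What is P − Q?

2615654

With 28 = 2·14 people, non-crossing handshake pairings are non-crossing perfect matchings on a circle, counted by C_14. So P = C_14 = 2674440.
Rooted ordered trees with n edges are counted by C_n; here n = 11. So Q = C_11 = 58786.
P − Q = 2674440 − 58786 = 2615654.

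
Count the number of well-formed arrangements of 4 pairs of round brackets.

14

With 4 pairs the number of balanced bracket strings is the Catalan number C_4.
C_4 = C_3 · 2(2·3+1)/(3+2) = 5 · 14/5 = 14.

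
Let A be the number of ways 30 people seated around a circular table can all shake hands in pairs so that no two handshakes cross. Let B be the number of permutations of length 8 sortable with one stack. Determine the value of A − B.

9693415

Non-crossing handshake pairings of 2n people are counted by C_n; 30 people gives n = 15. So A = C_15 = 9694845.
By Knuth's characterisation, the stack-sortable permutations of length 8 are the 231-avoiders, numbering C_8. So B = C_8 = 1430.
A − B = 9694845 − 1430 = 9693415.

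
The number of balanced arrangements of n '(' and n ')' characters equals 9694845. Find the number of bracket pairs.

Balanced strings of n bracket-pairs are counted by C_n. Since C_15 = 9694845, the index is 15.

15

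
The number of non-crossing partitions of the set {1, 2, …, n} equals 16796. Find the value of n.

10

Non-crossing partitions of [n] are counted by C_n; 16796 = C_10.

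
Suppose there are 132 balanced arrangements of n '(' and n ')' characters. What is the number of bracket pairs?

6

Balanced strings of n bracket-pairs are counted by C_n; 132 = C_6.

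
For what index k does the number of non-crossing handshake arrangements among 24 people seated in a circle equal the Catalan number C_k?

12

Non-crossing handshake pairings of 2n people are counted by C_n; 24 people gives n = 12.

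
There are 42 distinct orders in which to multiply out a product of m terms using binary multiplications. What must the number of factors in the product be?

6

Parenthesizations of m factors are counted by C_{m−1}, and C_5 = 42.
So the index is 5, and the number of factors is 5 + 1 = 6.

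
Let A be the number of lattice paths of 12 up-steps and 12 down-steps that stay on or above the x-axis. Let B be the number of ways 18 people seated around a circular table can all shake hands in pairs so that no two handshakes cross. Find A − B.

Dyck paths of semilength n (length 2n) are counted by C_n; here n = 12. So A = C_12 = 208012.
Non-crossing handshake pairings of 2n people are counted by C_n; 18 people gives n = 9. So B = C_9 = 4862.
A − B = 208012 − 4862 = 203150.

203150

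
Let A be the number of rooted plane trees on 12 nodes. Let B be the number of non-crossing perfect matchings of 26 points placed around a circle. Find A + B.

801686

A rooted plane tree on 12 nodes has 11 edges, and such trees are counted by C_11. So A = C_11 = 58786.
Non-crossing perfect matchings of 2n points on a circle are counted by C_n; with 26 points, n = 13. So B = C_13 = 742900.
A + B = 58786 + 742900 = 801686.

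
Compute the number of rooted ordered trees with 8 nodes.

A rooted plane tree on 8 nodes has 7 edges, and such trees are counted by C_7.
C_7 = C(14,7)/8 = 3432/8 = 429.

429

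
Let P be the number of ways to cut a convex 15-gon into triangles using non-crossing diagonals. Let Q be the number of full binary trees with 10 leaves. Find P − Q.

The number of triangulations of a 15-gon is the Catalan number C_13 (index = sides − 2). So P = C_13 = 742900.
A full binary tree with L leaves has L−1 internal nodes and is counted by C_{L−1}; L = 10 gives C_9. So Q = C_9 = 4862.
P − Q = 742900 − 4862 = 738038.

738038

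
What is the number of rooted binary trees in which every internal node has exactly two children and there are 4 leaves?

A full binary tree with L leaves has L−1 internal nodes and is counted by C_{L−1}; L = 4 gives C_3.
C_3 = 5.

5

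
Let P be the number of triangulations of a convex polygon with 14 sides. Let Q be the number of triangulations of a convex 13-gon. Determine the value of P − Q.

A convex 14-gon is triangulated into 12 triangles, and the number of such triangulations is the Catalan number C_{14−2} = C_12. So P = C_12 = 208012.
A convex 13-gon is triangulated into 11 triangles, and the number of such triangulations is the Catalan number C_{13−2} = C_11. So Q = C_11 = 58786.
P − Q = 208012 − 58786 = 149226.

149226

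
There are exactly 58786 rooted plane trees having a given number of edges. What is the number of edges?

11

Rooted ordered trees with n edges are counted by C_n. Since C_11 = 58786, the index is 11.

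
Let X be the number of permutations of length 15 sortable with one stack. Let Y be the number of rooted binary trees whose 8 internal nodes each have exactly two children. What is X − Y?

By Knuth's characterisation, the stack-sortable permutations of length 15 are the 231-avoiders, numbering C_15. So X = C_15 = 9694845.
Full binary trees with n internal nodes are counted by C_n; here n = 8. So Y = C_8 = 1430.
X − Y = 9694845 − 1430 = 9693415.

9693415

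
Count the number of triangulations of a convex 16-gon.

A convex 16-gon is triangulated into 14 triangles, and the number of such triangulations is the Catalan number C_{16−2} = C_14.
C_14 = C_13 · 2(2·13+1)/(13+2) = 742900 · 54/15 = 2674440.

2674440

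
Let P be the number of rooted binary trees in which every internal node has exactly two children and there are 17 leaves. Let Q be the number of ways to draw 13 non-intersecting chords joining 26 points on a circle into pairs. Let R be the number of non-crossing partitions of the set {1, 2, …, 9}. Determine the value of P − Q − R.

34609908

A full binary tree with L leaves has L−1 internal nodes and is counted by C_{L−1}; L = 17 gives C_16. So P = C_16 = 35357670.
Non-crossing perfect matchings of 2n points on a circle are counted by C_n; with 26 points, n = 13. So Q = C_13 = 742900.
The non-crossing partitions of [9] form a lattice of size C_9. So R = C_9 = 4862.
P − Q − R = 35357670 − 742900 − 4862 = 34609908.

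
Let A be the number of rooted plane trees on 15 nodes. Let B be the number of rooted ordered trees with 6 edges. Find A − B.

2674308

Rooted ordered (plane) trees on m nodes have m−1 edges and are counted by C_{m−1}; m = 15 gives C_14. So A = C_14 = 2674440.
Rooted ordered trees with n edges are counted by C_n; here n = 6. So B = C_6 = 132.
A − B = 2674440 − 132 = 2674308.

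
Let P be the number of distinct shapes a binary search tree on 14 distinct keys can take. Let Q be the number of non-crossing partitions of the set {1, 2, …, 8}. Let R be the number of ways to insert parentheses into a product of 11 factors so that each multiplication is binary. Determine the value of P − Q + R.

2689806

Binary trees (left/right distinguished) on n nodes are counted by C_n; here n = 14. So P = C_14 = 2674440.
Non-crossing partitions of an n-element set are counted by C_n; here n = 8. So Q = C_8 = 1430.
Bracketing 11 factors into binary products is counted by C_{11−1} = C_10. So R = C_10 = 16796.
P − Q + R = 2674440 − 1430 + 16796 = 2689806.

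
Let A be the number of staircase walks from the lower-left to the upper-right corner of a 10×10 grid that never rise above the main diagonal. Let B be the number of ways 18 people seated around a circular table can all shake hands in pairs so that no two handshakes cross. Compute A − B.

Sub-diagonal monotone paths from (0,0) to (10,10) biject with Dyck paths of semilength 10, giving C_10. So A = C_10 = 16796.
With 18 = 2·9 people, non-crossing handshake pairings are non-crossing perfect matchings on a circle, counted by C_9. So B = C_9 = 4862.
A − B = 16796 − 4862 = 11934.

11934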